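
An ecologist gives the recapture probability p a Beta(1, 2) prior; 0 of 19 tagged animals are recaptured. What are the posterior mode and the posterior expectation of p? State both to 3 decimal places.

Posterior: Beta(1+0, 2+19) = Beta(1, 21).
Since α = 1 ≤ 1 and β > 1, the Beta density is monotone decreasing on [0,1]; the mode is at 0.
Mean = 1/(1+21) = 0.045.

p_MAP = 0.000, E[p|data] = 0.045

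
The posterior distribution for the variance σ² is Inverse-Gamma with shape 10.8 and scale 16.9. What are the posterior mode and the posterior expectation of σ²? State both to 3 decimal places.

Mode = β/(α+1) = 16.9/11.8 = 1.432.
Mean = β/(α−1) = 16.9/9.8 = 1.724.

posterior mode = 1.432, posterior expectation = 1.724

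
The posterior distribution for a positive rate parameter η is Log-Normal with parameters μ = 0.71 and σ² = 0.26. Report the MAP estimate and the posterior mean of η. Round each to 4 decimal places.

Mode = exp(μ − σ²) = exp(0.45) = 1.5683.
Mean = exp(μ + σ²/2) = exp(0.840) = 2.3164.
Right-skewed posterior ⇒ mode < mean.

MAP estimate = 1.5683, posterior mean = 2.3164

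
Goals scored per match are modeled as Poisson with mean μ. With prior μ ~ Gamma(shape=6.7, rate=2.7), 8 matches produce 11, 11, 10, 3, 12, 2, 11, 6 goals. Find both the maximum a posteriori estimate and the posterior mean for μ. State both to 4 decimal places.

Σ counts = 66. Posterior: Gamma(shape = 6.7+66 = 72.7, rate = 2.7+8 = 10.7).
Mode = (α−1)/β = 71.7/10.7 = 6.7009.
Mean = α/β = 72.7/10.7 = 6.7944.

MAP = 6.7009, posterior mean = 6.7944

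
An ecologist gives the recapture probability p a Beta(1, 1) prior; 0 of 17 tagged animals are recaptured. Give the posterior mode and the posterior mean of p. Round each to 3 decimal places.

Posterior: Beta(1+0, 1+17) = Beta(1, 18).
Since α = 1 ≤ 1 and β > 1, the Beta density is monotone decreasing on [0,1]; the mode is at 0.
Mean = 1/(1+18) = 0.053.
Mean > mode: the posterior has a right tail.

p_MAP = 0.000, E[p|data] = 0.053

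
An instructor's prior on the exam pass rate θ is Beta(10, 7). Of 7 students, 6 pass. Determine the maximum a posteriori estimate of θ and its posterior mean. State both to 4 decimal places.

Posterior: Beta(10+6, 7+1) = Beta(16, 8).
Mode = (16−1)/(16+8−2) = 15/22 = 0.6818.
Mean = 16/(16+8) = 16/24 = 0.6667.

MAP: 0.6818. Posterior mean: 0.6667.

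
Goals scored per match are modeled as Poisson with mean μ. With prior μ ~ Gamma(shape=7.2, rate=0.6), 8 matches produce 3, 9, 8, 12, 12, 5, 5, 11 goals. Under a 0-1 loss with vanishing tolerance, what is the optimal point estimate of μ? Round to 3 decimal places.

Σ counts = 65. Posterior: Gamma(shape = 7.2+65 = 72.2, rate = 0.6+8 = 8.6).
Mode = (α−1)/β = 71.2/8.6 = 8.279.
Mean = α/β = 72.2/8.6 = 8.395.
This is the posterior mode — the MAP estimate.

8.279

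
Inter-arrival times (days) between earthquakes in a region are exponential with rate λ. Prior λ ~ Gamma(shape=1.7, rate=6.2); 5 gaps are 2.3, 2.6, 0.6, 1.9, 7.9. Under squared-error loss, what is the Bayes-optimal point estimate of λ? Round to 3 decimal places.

Σ times = 15.3. Posterior: Gamma(shape = 1.7+5 = 6.7, rate = 6.2+15.3 = 21.5).
Mode = (α−1)/β = 5.7/21.5 = 0.265.
Mean = α/β = 6.7/21.5 = 0.312.
Squared-error loss ⇒ the optimal estimator is the posterior mean.

0.312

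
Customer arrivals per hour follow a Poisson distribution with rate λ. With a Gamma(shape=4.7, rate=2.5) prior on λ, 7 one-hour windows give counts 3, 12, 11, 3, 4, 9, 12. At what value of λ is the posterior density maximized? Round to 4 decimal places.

6.0737

Σ counts = 54. Posterior: Gamma(shape = 4.7+54 = 58.7, rate = 2.5+7 = 9.5).
Mode = (α−1)/β = 57.7/9.5 = 6.0737.
Mean = α/β = 58.7/9.5 = 6.1789.
This is the posterior mode — the MAP estimate.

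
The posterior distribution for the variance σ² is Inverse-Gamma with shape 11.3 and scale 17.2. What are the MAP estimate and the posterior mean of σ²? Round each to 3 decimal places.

MAP estimate = 1.398, posterior mean = 1.670

Mode = β/(α+1) = 17.2/12.3 = 1.398.
Mean = β/(α−1) = 17.2/10.3 = 1.670.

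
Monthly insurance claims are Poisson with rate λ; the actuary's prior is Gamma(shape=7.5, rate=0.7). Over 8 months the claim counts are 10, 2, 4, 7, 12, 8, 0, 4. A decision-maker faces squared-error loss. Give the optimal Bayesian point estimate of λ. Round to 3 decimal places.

Σ counts = 47. Posterior: Gamma(shape = 7.5+47 = 54.5, rate = 0.7+8 = 8.7).
Mode = (α−1)/β = 53.5/8.7 = 6.149.
Mean = α/β = 54.5/8.7 = 6.264.
Squared-error loss ⇒ the optimal estimator is the posterior mean.

6.264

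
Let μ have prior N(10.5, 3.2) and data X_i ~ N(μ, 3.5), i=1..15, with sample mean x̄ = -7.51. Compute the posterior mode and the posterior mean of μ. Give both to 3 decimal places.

Posterior for μ is Normal. Precision-weighted mean: (1/3.2·10.5 + 15/3.5·-7.51) / (1/3.2 + 15/3.5) = -6.286.
A Normal posterior is symmetric, so mode = mean.

μ_MAP = -6.286, E[μ|data] = -6.286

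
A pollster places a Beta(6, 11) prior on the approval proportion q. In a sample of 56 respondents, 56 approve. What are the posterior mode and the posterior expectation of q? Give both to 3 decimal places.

Posterior: Beta(6+56, 11+0) = Beta(62, 11).
Mode = (62−1)/(62+11−2) = 61/71 = 0.859.
Mean = 62/(62+11) = 62/73 = 0.849.

MAP = 0.859, posterior mean = 0.849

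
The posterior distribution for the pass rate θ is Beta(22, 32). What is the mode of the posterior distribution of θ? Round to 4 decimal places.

0.4038

Mode = (22−1)/(22+32−2) = 21/52 = 0.4038.
Mean = 22/(22+32) = 22/54 = 0.4074.
This is the posterior mode — the MAP estimate.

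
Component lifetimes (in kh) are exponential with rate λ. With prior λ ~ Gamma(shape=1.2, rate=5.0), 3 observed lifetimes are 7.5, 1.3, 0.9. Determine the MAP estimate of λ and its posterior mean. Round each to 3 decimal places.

λ_MAP = 0.218, E[λ|data] = 0.286

Σ times = 9.7. Posterior: Gamma(shape = 1.2+3 = 4.2, rate = 5.0+9.7 = 14.7).
Mode = (α−1)/β = 3.2/14.7 = 0.218.
Mean = α/β = 4.2/14.7 = 0.286.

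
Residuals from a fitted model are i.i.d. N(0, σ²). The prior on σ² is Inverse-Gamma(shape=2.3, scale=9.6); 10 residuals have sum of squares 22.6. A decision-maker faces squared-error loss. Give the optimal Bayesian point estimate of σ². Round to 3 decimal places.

3.317

Posterior: Inverse-Gamma(shape = 2.3+10/2 = 7.3, scale = 9.6+22.6/2 = 20.9).
Mode = β/(α+1) = 20.9/8.3 = 2.518.
Mean = β/(α−1) = 20.9/6.3 = 3.317.
Squared-error loss ⇒ the optimal estimator is the posterior mean.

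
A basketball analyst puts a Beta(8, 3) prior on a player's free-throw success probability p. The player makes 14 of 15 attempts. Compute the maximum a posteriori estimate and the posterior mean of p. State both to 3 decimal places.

Posterior: Beta(8+14, 3+1) = Beta(22, 4).
Mode = (22−1)/(22+4−2) = 21/24 = 0.875.
Mean = 22/(22+4) = 22/26 = 0.846.
The mean is pulled below the mode by the posterior's left skew.

MAP = 0.875; posterior mean = 0.846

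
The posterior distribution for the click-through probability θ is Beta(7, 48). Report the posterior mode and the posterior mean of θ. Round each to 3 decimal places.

θ_MAP = 0.113, E[θ|data] = 0.127

Mode = (7−1)/(7+48−2) = 6/53 = 0.113.
Mean = 7/(7+48) = 7/55 = 0.127.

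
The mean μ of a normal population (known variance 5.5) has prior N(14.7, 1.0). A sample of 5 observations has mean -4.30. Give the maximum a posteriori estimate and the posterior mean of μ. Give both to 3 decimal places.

Posterior for μ is Normal. Precision-weighted mean: (1/1.0·14.7 + 5/5.5·-4.30) / (1/1.0 + 5/5.5) = 5.652.
A Normal posterior is symmetric, so mode = mean.

μ_MAP = 5.652, E[μ|data] = 5.652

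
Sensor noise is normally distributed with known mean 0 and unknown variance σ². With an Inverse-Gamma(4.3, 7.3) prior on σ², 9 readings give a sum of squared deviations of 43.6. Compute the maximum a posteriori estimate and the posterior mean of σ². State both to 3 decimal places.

MAP = 2.969, posterior mean = 3.731

Posterior: Inverse-Gamma(shape = 4.3+9/2 = 8.8, scale = 7.3+43.6/2 = 29.1).
Mode = β/(α+1) = 29.1/9.8 = 2.969.
Mean = β/(α−1) = 29.1/7.8 = 3.731.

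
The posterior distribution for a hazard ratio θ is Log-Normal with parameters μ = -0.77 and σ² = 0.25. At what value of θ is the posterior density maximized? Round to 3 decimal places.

0.361

Mode = exp(μ − σ²) = exp(-1.02) = 0.361.
Mean = exp(μ + σ²/2) = exp(-0.645) = 0.525.
This is the posterior mode — the MAP estimate.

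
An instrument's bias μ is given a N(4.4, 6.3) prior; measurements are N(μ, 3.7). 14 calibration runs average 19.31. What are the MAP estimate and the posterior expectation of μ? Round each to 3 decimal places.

Posterior for μ is Normal. Precision-weighted mean: (1/6.3·4.4 + 14/3.7·19.31) / (1/6.3 + 14/3.7) = 18.710.
A Normal posterior is symmetric, so mode = mean.

MAP estimate = 18.710, posterior expectation = 18.710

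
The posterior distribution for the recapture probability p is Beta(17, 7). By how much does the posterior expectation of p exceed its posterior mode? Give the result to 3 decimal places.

-0.019

Mode = (17−1)/(17+7−2) = 16/22 = 0.727.
Mean = 17/(17+7) = 17/24 = 0.708.
Difference = 0.708 − 0.727 = -0.019.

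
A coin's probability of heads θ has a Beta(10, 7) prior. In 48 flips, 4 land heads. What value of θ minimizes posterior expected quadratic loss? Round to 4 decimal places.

Posterior: Beta(10+4, 7+44) = Beta(14, 51).
Mode = (14−1)/(14+51−2) = 13/63 = 0.2063.
Mean = 14/(14+51) = 14/65 = 0.2154.
Quadratic loss ⇒ the optimal estimator is the posterior mean.

0.2154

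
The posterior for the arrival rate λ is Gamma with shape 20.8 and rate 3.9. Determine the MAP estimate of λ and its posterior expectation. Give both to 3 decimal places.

Mode = (α−1)/β = 19.8/3.9 = 5.077.
Mean = α/β = 20.8/3.9 = 5.333.

MAP estimate = 5.077, posterior expectation = 5.333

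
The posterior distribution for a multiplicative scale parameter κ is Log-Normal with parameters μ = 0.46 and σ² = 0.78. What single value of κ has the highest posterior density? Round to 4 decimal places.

0.7261

Mode = exp(μ − σ²) = exp(-0.32) = 0.7261.
Mean = exp(μ + σ²/2) = exp(0.850) = 2.3396.
This is the posterior mode — the MAP estimate.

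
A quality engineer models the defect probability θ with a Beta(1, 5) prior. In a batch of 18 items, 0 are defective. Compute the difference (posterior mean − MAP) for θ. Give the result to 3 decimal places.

Posterior: Beta(1+0, 5+18) = Beta(1, 23).
Since α = 1 ≤ 1 and β > 1, the Beta density is monotone decreasing on [0,1]; the mode is at 0.
Mean = 1/(1+23) = 0.042.
Difference = 0.042 − 0.000 = 0.042.

0.042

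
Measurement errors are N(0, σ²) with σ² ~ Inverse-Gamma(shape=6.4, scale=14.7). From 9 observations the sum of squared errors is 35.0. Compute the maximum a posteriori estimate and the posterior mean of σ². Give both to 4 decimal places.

Posterior: Inverse-Gamma(shape = 6.4+9/2 = 10.9, scale = 14.7+35.0/2 = 32.2).
Mode = β/(α+1) = 32.2/11.9 = 2.7059.
Mean = β/(α−1) = 32.2/9.9 = 3.2525.

σ²_MAP = 2.7059, E[σ²|data] = 3.2525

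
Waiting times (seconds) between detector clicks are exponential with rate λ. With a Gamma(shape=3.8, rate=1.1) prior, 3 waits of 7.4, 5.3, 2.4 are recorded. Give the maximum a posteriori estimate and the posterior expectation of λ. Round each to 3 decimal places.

Σ times = 15.1. Posterior: Gamma(shape = 3.8+3 = 6.8, rate = 1.1+15.1 = 16.2).
Mode = (α−1)/β = 5.8/16.2 = 0.358.
Mean = α/β = 6.8/16.2 = 0.420.

λ_MAP = 0.358, E[λ|data] = 0.420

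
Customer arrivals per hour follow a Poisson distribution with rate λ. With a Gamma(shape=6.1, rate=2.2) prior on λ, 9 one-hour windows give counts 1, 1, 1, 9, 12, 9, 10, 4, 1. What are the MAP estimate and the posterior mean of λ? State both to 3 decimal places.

Σ counts = 48. Posterior: Gamma(shape = 6.1+48 = 54.1, rate = 2.2+9 = 11.2).
Mode = (α−1)/β = 53.1/11.2 = 4.741.
Mean = α/β = 54.1/11.2 = 4.830.

λ_MAP = 4.741, E[λ|data] = 4.830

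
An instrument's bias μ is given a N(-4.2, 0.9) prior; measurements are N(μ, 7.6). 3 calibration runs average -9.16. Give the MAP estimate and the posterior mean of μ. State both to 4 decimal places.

Posterior for μ is Normal. Precision-weighted mean: (1/0.9·-4.2 + 3/7.6·-9.16) / (1/0.9 + 3/7.6) = -5.5002.
A Normal posterior is symmetric, so mode = mean.

MAP estimate = -5.5002, posterior mean = -5.5002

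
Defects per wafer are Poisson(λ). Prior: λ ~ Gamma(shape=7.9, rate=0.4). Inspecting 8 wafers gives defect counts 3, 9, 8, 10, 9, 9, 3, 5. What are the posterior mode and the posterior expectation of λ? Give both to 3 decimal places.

MAP: 7.488. Posterior mean: 7.607.

Σ counts = 56. Posterior: Gamma(shape = 7.9+56 = 63.9, rate = 0.4+8 = 8.4).
Mode = (α−1)/β = 62.9/8.4 = 7.488.
Mean = α/β = 63.9/8.4 = 7.607.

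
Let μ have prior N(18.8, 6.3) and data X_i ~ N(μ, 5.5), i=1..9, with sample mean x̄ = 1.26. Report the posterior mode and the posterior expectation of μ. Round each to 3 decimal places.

Posterior for μ is Normal. Precision-weighted mean: (1/6.3·18.8 + 9/5.5·1.26) / (1/6.3 + 9/5.5) = 2.811.
A Normal posterior is symmetric, so mode = mean.

MAP = 2.811, posterior mean = 2.811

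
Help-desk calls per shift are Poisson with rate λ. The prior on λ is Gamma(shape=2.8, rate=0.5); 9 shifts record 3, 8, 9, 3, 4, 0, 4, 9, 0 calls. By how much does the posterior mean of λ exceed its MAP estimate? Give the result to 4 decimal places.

0.1053

Σ counts = 40. Posterior: Gamma(shape = 2.8+40 = 42.8, rate = 0.5+9 = 9.5).
Mode = (α−1)/β = 41.8/9.5 = 4.4000.
Mean = α/β = 42.8/9.5 = 4.5053.
Difference = 4.5053 − 4.4000 = 0.1053.
The posterior is right-skewed, so the mean exceeds the mode.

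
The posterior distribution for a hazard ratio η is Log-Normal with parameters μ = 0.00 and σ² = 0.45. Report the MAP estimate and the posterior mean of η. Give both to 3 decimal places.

Mode = exp(μ − σ²) = exp(-0.45) = 0.638.
Mean = exp(μ + σ²/2) = exp(0.225) = 1.252.
The posterior is right-skewed, so the mean exceeds the mode.

MAP = 0.638; posterior mean = 1.252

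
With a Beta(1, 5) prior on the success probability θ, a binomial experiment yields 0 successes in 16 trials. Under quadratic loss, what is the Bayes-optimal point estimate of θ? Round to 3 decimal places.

Posterior: Beta(1+0, 5+16) = Beta(1, 21).
Since α = 1 ≤ 1 and β > 1, the Beta density is monotone decreasing on [0,1]; the mode is at 0.
Mean = 1/(1+21) = 0.045.
Quadratic loss ⇒ the optimal estimator is the posterior mean.

0.045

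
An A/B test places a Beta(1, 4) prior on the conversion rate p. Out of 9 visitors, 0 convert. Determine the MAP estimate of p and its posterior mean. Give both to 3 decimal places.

Posterior: Beta(1+0, 4+9) = Beta(1, 13).
Since α = 1 ≤ 1 and β > 1, the Beta density is monotone decreasing on [0,1]; the mode is at 0.
Mean = 1/(1+13) = 0.071.

MAP = 0.000; posterior mean = 0.071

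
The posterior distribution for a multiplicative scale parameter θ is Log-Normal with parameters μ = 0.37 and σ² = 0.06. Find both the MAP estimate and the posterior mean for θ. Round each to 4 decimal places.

Mode = exp(μ − σ²) = exp(0.31) = 1.3634.
Mean = exp(μ + σ²/2) = exp(0.400) = 1.4918.

MAP estimate = 1.3634, posterior mean = 1.4918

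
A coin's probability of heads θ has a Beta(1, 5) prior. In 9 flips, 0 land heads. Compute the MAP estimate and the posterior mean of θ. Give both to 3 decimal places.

Posterior: Beta(1+0, 5+9) = Beta(1, 14).
Since α = 1 ≤ 1 and β > 1, the Beta density is monotone decreasing on [0,1]; the mode is at 0.
Mean = 1/(1+14) = 0.067.

MAP: 0.000. Posterior mean: 0.067.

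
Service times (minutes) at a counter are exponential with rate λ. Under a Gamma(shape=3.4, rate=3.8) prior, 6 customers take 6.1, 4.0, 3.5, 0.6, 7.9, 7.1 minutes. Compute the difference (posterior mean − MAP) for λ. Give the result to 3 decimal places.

Σ times = 29.2. Posterior: Gamma(shape = 3.4+6 = 9.4, rate = 3.8+29.2 = 33.0).
Mode = (α−1)/β = 8.4/33.0 = 0.255.
Mean = α/β = 9.4/33.0 = 0.285.
Difference = 0.285 − 0.255 = 0.030.
The posterior is right-skewed, so the mean exceeds the mode.

0.030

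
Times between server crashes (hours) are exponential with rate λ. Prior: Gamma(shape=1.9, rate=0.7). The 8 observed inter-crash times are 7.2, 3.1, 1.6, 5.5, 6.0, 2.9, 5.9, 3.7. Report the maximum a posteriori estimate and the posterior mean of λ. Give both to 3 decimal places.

Σ times = 35.9. Posterior: Gamma(shape = 1.9+8 = 9.9, rate = 0.7+35.9 = 36.6).
Mode = (α−1)/β = 8.9/36.6 = 0.243.
Mean = α/β = 9.9/36.6 = 0.270.
The mean is pulled above the mode by the posterior's right skew.

λ_MAP = 0.243, E[λ|data] = 0.270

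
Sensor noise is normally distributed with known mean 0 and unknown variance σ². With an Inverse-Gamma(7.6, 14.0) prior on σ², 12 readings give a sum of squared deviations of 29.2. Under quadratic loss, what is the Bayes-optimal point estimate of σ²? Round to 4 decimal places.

2.2698

Posterior: Inverse-Gamma(shape = 7.6+12/2 = 13.6, scale = 14.0+29.2/2 = 28.6).
Mode = β/(α+1) = 28.6/14.6 = 1.9589.
Mean = β/(α−1) = 28.6/12.6 = 2.2698.
Quadratic loss ⇒ the optimal estimator is the posterior mean.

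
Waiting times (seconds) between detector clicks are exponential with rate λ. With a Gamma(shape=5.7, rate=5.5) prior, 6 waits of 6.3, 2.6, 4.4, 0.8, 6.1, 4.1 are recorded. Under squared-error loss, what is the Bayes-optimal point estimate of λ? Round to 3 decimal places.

Σ times = 24.3. Posterior: Gamma(shape = 5.7+6 = 11.7, rate = 5.5+24.3 = 29.8).
Mode = (α−1)/β = 10.7/29.8 = 0.359.
Mean = α/β = 11.7/29.8 = 0.393.
Squared-error loss ⇒ the optimal estimator is the posterior mean.

0.393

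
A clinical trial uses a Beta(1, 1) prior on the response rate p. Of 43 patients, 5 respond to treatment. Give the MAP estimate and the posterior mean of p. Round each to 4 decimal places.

MAP = 0.1163; posterior mean = 0.1333

Posterior: Beta(1+5, 1+38) = Beta(6, 39).
Mode = (6−1)/(6+39−2) = 5/43 = 0.1163.
With a flat prior the MAP equals the MLE, 5/43.
Mean = 6/(6+39) = 6/45 = 0.1333.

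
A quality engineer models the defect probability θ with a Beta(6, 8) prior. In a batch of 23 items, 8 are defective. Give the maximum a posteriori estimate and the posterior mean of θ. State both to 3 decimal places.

Posterior: Beta(6+8, 8+15) = Beta(14, 23).
Mode = (14−1)/(14+23−2) = 13/35 = 0.371.
Mean = 14/(14+23) = 14/37 = 0.378.
Right-skewed posterior ⇒ mode < mean.

MAP = 0.371, posterior mean = 0.378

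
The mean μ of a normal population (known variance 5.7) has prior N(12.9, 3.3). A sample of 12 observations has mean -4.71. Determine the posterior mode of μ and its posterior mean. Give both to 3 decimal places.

MAP: -2.494. Posterior mean: -2.494.

Posterior for μ is Normal. Precision-weighted mean: (1/3.3·12.9 + 12/5.7·-4.71) / (1/3.3 + 12/5.7) = -2.494.
A Normal posterior is symmetric, so mode = mean.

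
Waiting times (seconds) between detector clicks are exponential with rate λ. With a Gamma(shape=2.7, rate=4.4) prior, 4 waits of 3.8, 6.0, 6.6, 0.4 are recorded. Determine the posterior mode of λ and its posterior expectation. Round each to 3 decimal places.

MAP = 0.269; posterior mean = 0.316

Σ times = 16.8. Posterior: Gamma(shape = 2.7+4 = 6.7, rate = 4.4+16.8 = 21.2).
Mode = (α−1)/β = 5.7/21.2 = 0.269.
Mean = α/β = 6.7/21.2 = 0.316.
Mean > mode: the posterior has a right tail.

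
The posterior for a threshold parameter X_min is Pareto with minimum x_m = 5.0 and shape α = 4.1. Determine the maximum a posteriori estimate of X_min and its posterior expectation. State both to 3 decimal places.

MAP = 5.000; posterior mean = 6.613

The Pareto density is strictly decreasing on [x_m, ∞), so the mode is x_m = 5.000.
Mean = α·x_m/(α−1) = 4.1·5.0/3.1 = 6.613.
Mean > mode: the posterior has a right tail.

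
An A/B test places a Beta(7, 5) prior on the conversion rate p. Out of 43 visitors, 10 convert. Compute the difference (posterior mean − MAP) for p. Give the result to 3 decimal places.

0.007

Posterior: Beta(7+10, 5+33) = Beta(17, 38).
Mode = (17−1)/(17+38−2) = 16/53 = 0.302.
Mean = 17/(17+38) = 17/55 = 0.309.
Difference = 0.309 − 0.302 = 0.007.
The mean is pulled above the mode by the posterior's right skew.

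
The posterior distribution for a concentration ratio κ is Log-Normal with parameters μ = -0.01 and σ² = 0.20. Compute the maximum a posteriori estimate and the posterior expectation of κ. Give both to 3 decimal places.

MAP: 0.811. Posterior mean: 1.094.

Mode = exp(μ − σ²) = exp(-0.21) = 0.811.
Mean = exp(μ + σ²/2) = exp(0.090) = 1.094.
The mean is pulled above the mode by the posterior's right skew.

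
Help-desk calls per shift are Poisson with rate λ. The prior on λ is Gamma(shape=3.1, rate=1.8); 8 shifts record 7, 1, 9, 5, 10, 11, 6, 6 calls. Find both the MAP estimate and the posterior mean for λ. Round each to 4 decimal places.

MAP: 5.8265. Posterior mean: 5.9286.

Σ counts = 55. Posterior: Gamma(shape = 3.1+55 = 58.1, rate = 1.8+8 = 9.8).
Mode = (α−1)/β = 57.1/9.8 = 5.8265.
Mean = α/β = 58.1/9.8 = 5.9286.
The posterior is right-skewed, so the mean exceeds the mode.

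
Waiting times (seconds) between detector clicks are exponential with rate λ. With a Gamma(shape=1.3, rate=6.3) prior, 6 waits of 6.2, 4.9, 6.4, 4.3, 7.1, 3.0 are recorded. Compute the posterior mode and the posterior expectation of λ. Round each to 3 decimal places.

Σ times = 31.9. Posterior: Gamma(shape = 1.3+6 = 7.3, rate = 6.3+31.9 = 38.2).
Mode = (α−1)/β = 6.3/38.2 = 0.165.
Mean = α/β = 7.3/38.2 = 0.191.

MAP = 0.165, posterior mean = 0.191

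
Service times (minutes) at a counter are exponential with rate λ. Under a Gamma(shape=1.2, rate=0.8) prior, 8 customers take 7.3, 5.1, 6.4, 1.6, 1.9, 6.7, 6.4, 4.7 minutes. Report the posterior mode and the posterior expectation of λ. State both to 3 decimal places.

Σ times = 40.1. Posterior: Gamma(shape = 1.2+8 = 9.2, rate = 0.8+40.1 = 40.9).
Mode = (α−1)/β = 8.2/40.9 = 0.200.
Mean = α/β = 9.2/40.9 = 0.225.

MAP = 0.200; posterior mean = 0.225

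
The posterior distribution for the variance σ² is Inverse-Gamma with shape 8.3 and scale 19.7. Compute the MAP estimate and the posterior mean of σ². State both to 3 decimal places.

σ²_MAP = 2.118, E[σ²|data] = 2.699

Mode = β/(α+1) = 19.7/9.3 = 2.118.
Mean = β/(α−1) = 19.7/7.3 = 2.699.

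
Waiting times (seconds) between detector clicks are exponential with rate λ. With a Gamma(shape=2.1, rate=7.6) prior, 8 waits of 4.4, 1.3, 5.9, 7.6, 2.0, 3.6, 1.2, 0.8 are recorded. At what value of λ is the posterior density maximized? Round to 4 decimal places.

Σ times = 26.8. Posterior: Gamma(shape = 2.1+8 = 10.1, rate = 7.6+26.8 = 34.4).
Mode = (α−1)/β = 9.1/34.4 = 0.2645.
Mean = α/β = 10.1/34.4 = 0.2936.
This is the posterior mode — the MAP estimate.

0.2645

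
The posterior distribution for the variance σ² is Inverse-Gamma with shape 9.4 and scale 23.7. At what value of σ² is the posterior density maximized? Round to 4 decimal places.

2.2788

Mode = β/(α+1) = 23.7/10.4 = 2.2788.
Mean = β/(α−1) = 23.7/8.4 = 2.8214.
This is the posterior mode — the MAP estimate.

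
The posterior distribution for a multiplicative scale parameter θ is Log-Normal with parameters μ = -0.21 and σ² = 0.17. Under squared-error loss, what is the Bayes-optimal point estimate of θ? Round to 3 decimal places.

Mode = exp(μ − σ²) = exp(-0.38) = 0.684.
Mean = exp(μ + σ²/2) = exp(-0.125) = 0.882.
Squared-error loss ⇒ the optimal estimator is the posterior mean.

0.882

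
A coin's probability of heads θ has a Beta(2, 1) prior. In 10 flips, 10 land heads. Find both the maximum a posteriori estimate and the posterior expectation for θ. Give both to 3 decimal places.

Posterior: Beta(2+10, 1+0) = Beta(12, 1).
Since β = 1 ≤ 1 and α > 1, the Beta density is monotone increasing on [0,1]; the mode is at 1.
Mean = 12/(12+1) = 0.923.

θ_MAP = 1.000, E[θ|data] = 0.923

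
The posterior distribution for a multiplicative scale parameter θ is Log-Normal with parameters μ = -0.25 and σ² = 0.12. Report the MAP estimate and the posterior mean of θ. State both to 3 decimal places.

Mode = exp(μ − σ²) = exp(-0.37) = 0.691.
Mean = exp(μ + σ²/2) = exp(-0.190) = 0.827.

θ_MAP = 0.691, E[θ|data] = 0.827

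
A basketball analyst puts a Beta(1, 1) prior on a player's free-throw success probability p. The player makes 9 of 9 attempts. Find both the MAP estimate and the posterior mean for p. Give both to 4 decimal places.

MAP: 1.0000. Posterior mean: 0.9091.

Posterior: Beta(1+9, 1+0) = Beta(10, 1).
Since β = 1 ≤ 1 and α > 1, the Beta density is monotone increasing on [0,1]; the mode is at 1.
Mean = 10/(10+1) = 0.9091.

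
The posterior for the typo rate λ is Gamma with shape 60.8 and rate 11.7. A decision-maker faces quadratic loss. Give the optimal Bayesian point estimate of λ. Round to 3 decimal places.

Mode = (α−1)/β = 59.8/11.7 = 5.111.
Mean = α/β = 60.8/11.7 = 5.197.
Quadratic loss ⇒ the optimal estimator is the posterior mean.

5.197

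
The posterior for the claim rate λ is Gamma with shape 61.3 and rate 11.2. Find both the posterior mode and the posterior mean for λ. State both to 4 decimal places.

posterior mode = 5.3839, posterior mean = 5.4732

Mode = (α−1)/β = 60.3/11.2 = 5.3839.
Mean = α/β = 61.3/11.2 = 5.4732.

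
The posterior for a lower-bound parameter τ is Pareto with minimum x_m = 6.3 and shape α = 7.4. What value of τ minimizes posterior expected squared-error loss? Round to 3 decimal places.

7.284

The Pareto density is strictly decreasing on [x_m, ∞), so the mode is x_m = 6.300.
Mean = α·x_m/(α−1) = 7.4·6.3/6.4 = 7.284.
Squared-error loss ⇒ the optimal estimator is the posterior mean.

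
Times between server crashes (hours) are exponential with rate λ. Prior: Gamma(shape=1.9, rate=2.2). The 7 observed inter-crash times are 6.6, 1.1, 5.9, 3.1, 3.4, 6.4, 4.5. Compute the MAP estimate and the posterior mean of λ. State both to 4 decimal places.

λ_MAP = 0.2380, E[λ|data] = 0.2681

Σ times = 31.0. Posterior: Gamma(shape = 1.9+7 = 8.9, rate = 2.2+31.0 = 33.2).
Mode = (α−1)/β = 7.9/33.2 = 0.2380.
Mean = α/β = 8.9/33.2 = 0.2681.
The mean is pulled above the mode by the posterior's right skew.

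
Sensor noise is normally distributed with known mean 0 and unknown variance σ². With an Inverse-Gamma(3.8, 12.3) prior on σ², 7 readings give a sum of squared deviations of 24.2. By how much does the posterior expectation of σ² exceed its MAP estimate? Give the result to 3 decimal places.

0.933

Posterior: Inverse-Gamma(shape = 3.8+7/2 = 7.3, scale = 12.3+24.2/2 = 24.4).
Mode = β/(α+1) = 24.4/8.3 = 2.940.
Mean = β/(α−1) = 24.4/6.3 = 3.873.
Difference = 3.873 − 2.940 = 0.933.
The mean is pulled above the mode by the posterior's right skew.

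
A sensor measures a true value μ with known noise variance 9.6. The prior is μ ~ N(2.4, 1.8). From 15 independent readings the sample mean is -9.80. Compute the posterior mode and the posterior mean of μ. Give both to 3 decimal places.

Posterior for μ is Normal. Precision-weighted mean: (1/1.8·2.4 + 15/9.6·-9.80) / (1/1.8 + 15/9.6) = -6.600.
A Normal posterior is symmetric, so mode = mean.

posterior mode = -6.600, posterior mean = -6.600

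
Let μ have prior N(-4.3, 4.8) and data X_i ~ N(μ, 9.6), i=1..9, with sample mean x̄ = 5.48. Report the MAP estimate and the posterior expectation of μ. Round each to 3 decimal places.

Posterior for μ is Normal. Precision-weighted mean: (1/4.8·-4.3 + 9/9.6·5.48) / (1/4.8 + 9/9.6) = 3.702.
A Normal posterior is symmetric, so mode = mean.

μ_MAP = 3.702, E[μ|data] = 3.702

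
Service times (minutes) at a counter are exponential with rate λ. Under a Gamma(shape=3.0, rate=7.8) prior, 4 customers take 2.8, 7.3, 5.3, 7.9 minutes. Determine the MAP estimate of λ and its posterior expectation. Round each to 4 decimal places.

Σ times = 23.3. Posterior: Gamma(shape = 3.0+4 = 7.0, rate = 7.8+23.3 = 31.1).
Mode = (α−1)/β = 6.0/31.1 = 0.1929.
Mean = α/β = 7.0/31.1 = 0.2251.
The posterior is right-skewed, so the mean exceeds the mode.

λ_MAP = 0.1929, E[λ|data] = 0.2251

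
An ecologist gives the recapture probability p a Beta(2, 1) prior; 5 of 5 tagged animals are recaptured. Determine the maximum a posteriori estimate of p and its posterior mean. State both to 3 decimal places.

Posterior: Beta(2+5, 1+0) = Beta(7, 1).
Since β = 1 ≤ 1 and α > 1, the Beta density is monotone increasing on [0,1]; the mode is at 1.
Mean = 7/(7+1) = 0.875.
Left-skewed posterior ⇒ mean < mode.

maximum a posteriori estimate = 1.000, posterior mean = 0.875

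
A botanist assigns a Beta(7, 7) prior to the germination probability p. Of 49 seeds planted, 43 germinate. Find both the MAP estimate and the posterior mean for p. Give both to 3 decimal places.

Posterior: Beta(7+43, 7+6) = Beta(50, 13).
Mode = (50−1)/(50+13−2) = 49/61 = 0.803.
Mean = 50/(50+13) = 50/63 = 0.794.
Mode > mean: the posterior has a left tail.

MAP = 0.803; posterior mean = 0.794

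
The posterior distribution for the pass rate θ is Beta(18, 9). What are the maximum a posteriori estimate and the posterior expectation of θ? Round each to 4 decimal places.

θ_MAP = 0.6800, E[θ|data] = 0.6667

Mode = (18−1)/(18+9−2) = 17/25 = 0.6800.
Mean = 18/(18+9) = 18/27 = 0.6667.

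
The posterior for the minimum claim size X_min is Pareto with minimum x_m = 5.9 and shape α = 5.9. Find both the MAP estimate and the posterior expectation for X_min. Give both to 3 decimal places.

The Pareto density is strictly decreasing on [x_m, ∞), so the mode is x_m = 5.900.
Mean = α·x_m/(α−1) = 5.9·5.9/4.9 = 7.104.

X_min_MAP = 5.900, E[X_min|data] = 7.104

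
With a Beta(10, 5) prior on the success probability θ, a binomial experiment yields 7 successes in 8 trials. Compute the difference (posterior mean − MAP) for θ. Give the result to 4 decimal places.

-0.0228

Posterior: Beta(10+7, 5+1) = Beta(17, 6).
Mode = (17−1)/(17+6−2) = 16/21 = 0.7619.
Mean = 17/(17+6) = 17/23 = 0.7391.
Difference = 0.7391 − 0.7619 = -0.0228.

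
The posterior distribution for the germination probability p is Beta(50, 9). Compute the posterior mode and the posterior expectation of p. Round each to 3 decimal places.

MAP: 0.860. Posterior mean: 0.847.

Mode = (50−1)/(50+9−2) = 49/57 = 0.860.
Mean = 50/(50+9) = 50/59 = 0.847.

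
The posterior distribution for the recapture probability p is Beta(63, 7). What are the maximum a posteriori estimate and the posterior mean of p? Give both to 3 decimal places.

Mode = (63−1)/(63+7−2) = 62/68 = 0.912.
Mean = 63/(63+7) = 63/70 = 0.900.

p_MAP = 0.912, E[p|data] = 0.900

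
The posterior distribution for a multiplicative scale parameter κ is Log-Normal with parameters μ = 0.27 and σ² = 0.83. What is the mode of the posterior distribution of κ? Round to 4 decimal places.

Mode = exp(μ − σ²) = exp(-0.56) = 0.5712.
Mean = exp(μ + σ²/2) = exp(0.685) = 1.9838.
This is the posterior mode — the MAP estimate.

0.5712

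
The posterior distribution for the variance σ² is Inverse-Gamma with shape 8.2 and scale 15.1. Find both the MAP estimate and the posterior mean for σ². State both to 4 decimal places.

Mode = β/(α+1) = 15.1/9.2 = 1.6413.
Mean = β/(α−1) = 15.1/7.2 = 2.0972.

MAP: 1.6413. Posterior mean: 2.0972.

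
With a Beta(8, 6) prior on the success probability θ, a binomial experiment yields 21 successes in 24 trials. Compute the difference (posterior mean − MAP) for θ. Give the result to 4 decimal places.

Posterior: Beta(8+21, 6+3) = Beta(29, 9).
Mode = (29−1)/(29+9−2) = 28/36 = 0.7778.
Mean = 29/(29+9) = 29/38 = 0.7632.
Difference = 0.7632 − 0.7778 = -0.0146.

-0.0146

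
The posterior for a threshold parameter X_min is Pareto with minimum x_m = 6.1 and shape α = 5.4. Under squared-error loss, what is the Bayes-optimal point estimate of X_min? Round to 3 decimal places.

The Pareto density is strictly decreasing on [x_m, ∞), so the mode is x_m = 6.100.
Mean = α·x_m/(α−1) = 5.4·6.1/4.4 = 7.486.
Squared-error loss ⇒ the optimal estimator is the posterior mean.

7.486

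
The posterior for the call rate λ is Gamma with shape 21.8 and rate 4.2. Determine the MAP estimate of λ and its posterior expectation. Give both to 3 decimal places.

Mode = (α−1)/β = 20.8/4.2 = 4.952.
Mean = α/β = 21.8/4.2 = 5.190.

MAP = 4.952; posterior mean = 5.190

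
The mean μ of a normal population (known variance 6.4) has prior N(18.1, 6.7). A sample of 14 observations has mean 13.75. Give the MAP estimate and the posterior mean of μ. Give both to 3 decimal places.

MAP = 14.028; posterior mean = 14.028

Posterior for μ is Normal. Precision-weighted mean: (1/6.7·18.1 + 14/6.4·13.75) / (1/6.7 + 14/6.4) = 14.028.
A Normal posterior is symmetric, so mode = mean.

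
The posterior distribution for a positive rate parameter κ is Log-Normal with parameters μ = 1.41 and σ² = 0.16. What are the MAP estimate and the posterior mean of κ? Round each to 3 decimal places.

Mode = exp(μ − σ²) = exp(1.25) = 3.490.
Mean = exp(μ + σ²/2) = exp(1.490) = 4.437.

MAP = 3.490, posterior mean = 4.437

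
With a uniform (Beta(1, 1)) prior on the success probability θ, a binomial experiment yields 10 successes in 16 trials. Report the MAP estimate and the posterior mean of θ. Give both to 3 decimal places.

Posterior: Beta(1+10, 1+6) = Beta(11, 7).
Mode = (11−1)/(11+7−2) = 10/16 = 0.625.
With a flat prior the MAP equals the MLE, 10/16.
Mean = 11/(11+7) = 11/18 = 0.611.
The mean is pulled below the mode by the posterior's left skew.

MAP: 0.625. Posterior mean: 0.611.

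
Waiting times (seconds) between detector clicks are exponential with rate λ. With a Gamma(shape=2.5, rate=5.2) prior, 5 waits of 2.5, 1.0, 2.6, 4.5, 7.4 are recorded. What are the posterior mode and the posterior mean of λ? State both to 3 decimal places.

λ_MAP = 0.280, E[λ|data] = 0.323

Σ times = 18.0. Posterior: Gamma(shape = 2.5+5 = 7.5, rate = 5.2+18.0 = 23.2).
Mode = (α−1)/β = 6.5/23.2 = 0.280.
Mean = α/β = 7.5/23.2 = 0.323.
The posterior is right-skewed, so the mean exceeds the mode.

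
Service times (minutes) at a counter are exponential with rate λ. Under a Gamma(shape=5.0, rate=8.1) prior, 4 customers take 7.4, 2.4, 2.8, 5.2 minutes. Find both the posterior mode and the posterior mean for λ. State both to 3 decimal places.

λ_MAP = 0.309, E[λ|data] = 0.347

Σ times = 17.8. Posterior: Gamma(shape = 5.0+4 = 9.0, rate = 8.1+17.8 = 25.9).
Mode = (α−1)/β = 8.0/25.9 = 0.309.
Mean = α/β = 9.0/25.9 = 0.347.
Mean > mode: the posterior has a right tail.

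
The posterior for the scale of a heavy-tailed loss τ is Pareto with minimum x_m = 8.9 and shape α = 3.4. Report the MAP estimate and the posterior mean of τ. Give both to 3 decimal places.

The Pareto density is strictly decreasing on [x_m, ∞), so the mode is x_m = 8.900.
Mean = α·x_m/(α−1) = 3.4·8.9/2.4 = 12.608.

MAP = 8.900; posterior mean = 12.608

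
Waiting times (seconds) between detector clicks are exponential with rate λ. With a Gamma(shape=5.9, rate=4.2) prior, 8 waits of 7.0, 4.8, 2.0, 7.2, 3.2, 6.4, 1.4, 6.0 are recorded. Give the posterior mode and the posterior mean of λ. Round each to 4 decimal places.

λ_MAP = 0.3057, E[λ|data] = 0.3294

Σ times = 38.0. Posterior: Gamma(shape = 5.9+8 = 13.9, rate = 4.2+38.0 = 42.2).
Mode = (α−1)/β = 12.9/42.2 = 0.3057.
Mean = α/β = 13.9/42.2 = 0.3294.
The mean is pulled above the mode by the posterior's right skew.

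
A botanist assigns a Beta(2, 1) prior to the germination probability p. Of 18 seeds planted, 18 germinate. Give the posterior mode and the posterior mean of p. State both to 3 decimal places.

posterior mode = 1.000, posterior mean = 0.952

Posterior: Beta(2+18, 1+0) = Beta(20, 1).
Since β = 1 ≤ 1 and α > 1, the Beta density is monotone increasing on [0,1]; the mode is at 1.
Mean = 20/(20+1) = 0.952.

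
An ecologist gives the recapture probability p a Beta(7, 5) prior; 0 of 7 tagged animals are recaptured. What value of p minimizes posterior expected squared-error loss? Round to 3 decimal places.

0.368

Posterior: Beta(7+0, 5+7) = Beta(7, 12).
Mode = (7−1)/(7+12−2) = 6/17 = 0.353.
Mean = 7/(7+12) = 7/19 = 0.368.
Squared-error loss ⇒ the optimal estimator is the posterior mean.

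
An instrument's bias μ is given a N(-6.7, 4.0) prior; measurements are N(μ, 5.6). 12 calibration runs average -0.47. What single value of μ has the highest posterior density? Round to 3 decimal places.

Posterior for μ is Normal. Precision-weighted mean: (1/4.0·-6.7 + 12/5.6·-0.47) / (1/4.0 + 12/5.6) = -1.121.
A Normal posterior is symmetric, so mode = mean.
This is the posterior mode — the MAP estimate.

-1.121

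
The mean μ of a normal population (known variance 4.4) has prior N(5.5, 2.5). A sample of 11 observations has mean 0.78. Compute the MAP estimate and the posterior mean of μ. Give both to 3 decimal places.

MAP = 1.431, posterior mean = 1.431

Posterior for μ is Normal. Precision-weighted mean: (1/2.5·5.5 + 11/4.4·0.78) / (1/2.5 + 11/4.4) = 1.431.
A Normal posterior is symmetric, so mode = mean.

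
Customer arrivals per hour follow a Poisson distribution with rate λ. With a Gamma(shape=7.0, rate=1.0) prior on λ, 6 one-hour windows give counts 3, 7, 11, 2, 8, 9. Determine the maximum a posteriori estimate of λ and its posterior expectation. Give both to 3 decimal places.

Σ counts = 40. Posterior: Gamma(shape = 7.0+40 = 47.0, rate = 1.0+6 = 7.0).
Mode = (α−1)/β = 46.0/7.0 = 6.571.
Mean = α/β = 47.0/7.0 = 6.714.

MAP = 6.571; posterior mean = 6.714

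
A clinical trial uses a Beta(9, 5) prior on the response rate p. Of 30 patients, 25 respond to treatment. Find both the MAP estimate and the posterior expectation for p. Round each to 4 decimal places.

MAP = 0.7857, posterior mean = 0.7727

Posterior: Beta(9+25, 5+5) = Beta(34, 10).
Mode = (34−1)/(34+10−2) = 33/42 = 0.7857.
Mean = 34/(34+10) = 34/44 = 0.7727.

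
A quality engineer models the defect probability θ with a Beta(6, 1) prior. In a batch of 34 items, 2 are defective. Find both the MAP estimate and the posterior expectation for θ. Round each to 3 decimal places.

θ_MAP = 0.179, E[θ|data] = 0.195

Posterior: Beta(6+2, 1+32) = Beta(8, 33).
Mode = (8−1)/(8+33−2) = 7/39 = 0.179.
Mean = 8/(8+33) = 8/41 = 0.195.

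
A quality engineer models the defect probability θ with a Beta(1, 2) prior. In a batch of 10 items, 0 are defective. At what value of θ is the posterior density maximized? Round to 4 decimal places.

0.0000

Posterior: Beta(1+0, 2+10) = Beta(1, 12).
Since α = 1 ≤ 1 and β > 1, the Beta density is monotone decreasing on [0,1]; the mode is at 0.
Mean = 1/(1+12) = 0.0769.
This is the posterior mode — the MAP estimate.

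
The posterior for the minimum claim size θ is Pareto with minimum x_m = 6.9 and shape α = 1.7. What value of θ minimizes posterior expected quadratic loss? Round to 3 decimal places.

16.757

The Pareto density is strictly decreasing on [x_m, ∞), so the mode is x_m = 6.900.
Mean = α·x_m/(α−1) = 1.7·6.9/0.7 = 16.757.
Quadratic loss ⇒ the optimal estimator is the posterior mean.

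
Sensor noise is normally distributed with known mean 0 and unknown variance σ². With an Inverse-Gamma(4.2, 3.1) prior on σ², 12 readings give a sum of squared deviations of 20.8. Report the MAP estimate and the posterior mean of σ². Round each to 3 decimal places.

Posterior: Inverse-Gamma(shape = 4.2+12/2 = 10.2, scale = 3.1+20.8/2 = 13.5).
Mode = β/(α+1) = 13.5/11.2 = 1.205.
Mean = β/(α−1) = 13.5/9.2 = 1.467.

MAP estimate = 1.205, posterior mean = 1.467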